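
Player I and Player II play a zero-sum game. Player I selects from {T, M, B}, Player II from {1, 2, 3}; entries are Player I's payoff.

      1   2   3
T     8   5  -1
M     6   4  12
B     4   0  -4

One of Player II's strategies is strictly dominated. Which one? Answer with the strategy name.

2 holds Player I's payoff strictly below 1 in every row: 5 < 8, 4 < 6, 0 < 4.
So 1 is strictly dominated for Player II.

1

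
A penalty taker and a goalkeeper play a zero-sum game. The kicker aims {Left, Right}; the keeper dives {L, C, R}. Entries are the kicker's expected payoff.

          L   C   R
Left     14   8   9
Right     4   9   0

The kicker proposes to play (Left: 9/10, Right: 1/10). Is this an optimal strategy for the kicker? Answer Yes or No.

Yes

Against L this mix gives (9/10)·14 + (1/10)·4 = 13.
Against C this mix gives (9/10)·8 + (1/10)·9 = 81/10.
Against R this mix gives (9/10)·9 + (1/10)·0 = 81/10.
All of the keeper's active replies (C, R) yield 81/10, and no column does worse for the kicker. The mix makes the keeper indifferent and guarantees 81/10, so it is optimal.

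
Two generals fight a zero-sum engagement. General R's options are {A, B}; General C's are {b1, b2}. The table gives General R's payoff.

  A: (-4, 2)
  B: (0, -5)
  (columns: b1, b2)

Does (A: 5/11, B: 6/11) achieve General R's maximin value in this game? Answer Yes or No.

Yes

Against b1 this mix gives (5/11)·(-4) + (6/11)·0 = -20/11.
Against b2 this mix gives (5/11)·2 + (6/11)·(-5) = -20/11.
All of General C's active replies (b1, b2) yield -20/11, and no column does worse for General R. The mix makes General C indifferent and guarantees -20/11, so it is optimal.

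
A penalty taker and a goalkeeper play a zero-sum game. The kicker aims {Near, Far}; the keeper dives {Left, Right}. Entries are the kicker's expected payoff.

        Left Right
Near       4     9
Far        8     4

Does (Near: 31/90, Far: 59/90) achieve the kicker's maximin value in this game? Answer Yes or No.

No

Against Left this mix gives (31/90)·4 + (59/90)·8 = 298/45.
Against Right this mix gives (31/90)·9 + (59/90)·4 = 103/18.
The keeper will play Right, holding the kicker to 103/18. Shifting weight toward the row that does better against Right would raise this floor (the equalizing mix achieves 56/9 against both Right and Left), so the proposed strategy is not optimal.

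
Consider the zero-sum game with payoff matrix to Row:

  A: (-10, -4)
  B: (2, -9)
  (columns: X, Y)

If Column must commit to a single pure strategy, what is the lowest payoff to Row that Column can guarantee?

-4

Column maxima: X → 2, Y → -4.
The smallest of these is -4.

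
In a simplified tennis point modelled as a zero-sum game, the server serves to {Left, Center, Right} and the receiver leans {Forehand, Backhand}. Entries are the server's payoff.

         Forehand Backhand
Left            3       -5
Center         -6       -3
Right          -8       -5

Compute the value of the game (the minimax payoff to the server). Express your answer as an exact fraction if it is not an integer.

-39/11

Row minima: Left → -5, Center → -6, Right → -8; maximin = -5.
Column maxima: Forehand → 3, Backhand → -3; minimax = -3.
-5 ≠ -3, so there is no saddle point; optimal play is mixed.
Right is strictly dominated by Center, so the server never plays it.
On the remaining 2×2 (Left, Center vs Forehand, Backhand):
Let the server play Left with probability p. Expected payoff against Forehand: 3p + (-6)(1−p) = 9p − 6; against Backhand: (-5)p + (-3)(1−p) = −2p − 3.
Setting these equal: 9p − 6 = −2p − 3 ⇒ 11p = 3 ⇒ p = 3/11, and the value is (9)·(3/11) − 6 = -39/11.
For the receiver: with q = P(Forehand), equating Left's and Center's payoffs gives 8q − 5 = −3q − 3 ⇒ q = 2/11.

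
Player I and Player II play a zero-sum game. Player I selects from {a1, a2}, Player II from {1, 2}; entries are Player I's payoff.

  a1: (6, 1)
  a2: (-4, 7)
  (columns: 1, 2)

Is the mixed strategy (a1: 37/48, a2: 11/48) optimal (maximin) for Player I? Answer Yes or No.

No

Against 1 this mix gives (37/48)·6 + (11/48)·(-4) = 89/24.
Against 2 this mix gives (37/48)·1 + (11/48)·7 = 19/8.
Player II will play 2, holding Player I to 19/8. Shifting weight toward the row that does better against 2 would raise this floor (the equalizing mix achieves 23/8 against both 2 and 1), so the proposed strategy is not optimal.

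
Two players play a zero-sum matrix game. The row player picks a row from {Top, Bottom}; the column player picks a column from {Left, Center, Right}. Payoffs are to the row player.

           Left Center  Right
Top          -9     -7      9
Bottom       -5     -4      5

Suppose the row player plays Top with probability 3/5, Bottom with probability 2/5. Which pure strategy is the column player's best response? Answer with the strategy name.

If the column player plays Left, the row player's expected payoff is (3/5)·(-9) + (2/5)·(-5) = -37/5.
If the column player plays Center, the row player's expected payoff is (3/5)·(-7) + (2/5)·(-4) = -29/5.
If the column player plays Right, the row player's expected payoff is (3/5)·9 + (2/5)·5 = 37/5.
The column player minimizes the row player's payoff; the smallest is -37/5, so the best response is Left.

Left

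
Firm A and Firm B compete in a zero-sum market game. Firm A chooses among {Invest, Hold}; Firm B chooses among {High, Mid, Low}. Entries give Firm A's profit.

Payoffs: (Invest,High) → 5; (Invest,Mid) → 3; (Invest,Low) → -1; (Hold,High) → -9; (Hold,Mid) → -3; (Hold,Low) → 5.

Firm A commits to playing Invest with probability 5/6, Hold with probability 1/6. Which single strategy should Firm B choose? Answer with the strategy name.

Low

If Firm B plays High, Firm A's expected payoff is (5/6)·5 + (1/6)·(-9) = 8/3.
If Firm B plays Mid, Firm A's expected payoff is (5/6)·3 + (1/6)·(-3) = 2.
If Firm B plays Low, Firm A's expected payoff is (5/6)·(-1) + (1/6)·5 = 0.
Firm B minimizes Firm A's payoff; the smallest is 0, so the best response is Low.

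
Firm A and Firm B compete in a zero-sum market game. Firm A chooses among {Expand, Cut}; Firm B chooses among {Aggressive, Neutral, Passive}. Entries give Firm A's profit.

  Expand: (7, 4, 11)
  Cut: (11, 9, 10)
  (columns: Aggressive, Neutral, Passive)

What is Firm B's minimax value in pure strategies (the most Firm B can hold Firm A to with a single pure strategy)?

9

Column maxima: Aggressive → 11, Neutral → 9, Passive → 11.
The smallest of these is 9.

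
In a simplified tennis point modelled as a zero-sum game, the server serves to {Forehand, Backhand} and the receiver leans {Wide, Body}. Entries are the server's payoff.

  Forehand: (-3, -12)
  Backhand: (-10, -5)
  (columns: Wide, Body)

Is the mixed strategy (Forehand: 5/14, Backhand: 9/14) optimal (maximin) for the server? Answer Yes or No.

Yes

Against Wide this mix gives (5/14)·(-3) + (9/14)·(-10) = -15/2.
Against Body this mix gives (5/14)·(-12) + (9/14)·(-5) = -15/2.
All of the receiver's active replies (Wide, Body) yield -15/2, and no column does worse for the server. The mix makes the receiver indifferent and guarantees -15/2, so it is optimal.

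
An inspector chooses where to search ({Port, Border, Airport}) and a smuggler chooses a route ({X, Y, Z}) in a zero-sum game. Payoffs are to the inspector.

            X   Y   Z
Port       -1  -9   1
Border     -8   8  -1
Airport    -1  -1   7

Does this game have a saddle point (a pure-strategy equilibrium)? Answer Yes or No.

Yes

Row minima: Port → -9, Border → -8, Airport → -1; maximin = -1.
Column maxima: X → -1, Y → 8, Z → 7; minimax = -1.
maximin = minimax = -1, so a saddle point exists.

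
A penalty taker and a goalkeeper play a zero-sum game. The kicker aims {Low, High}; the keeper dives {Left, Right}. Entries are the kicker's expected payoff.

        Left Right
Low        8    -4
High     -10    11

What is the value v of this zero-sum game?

Row minima: Low → -4, High → -10; maximin = -4.
Column maxima: Left → 8, Right → 11; minimax = 8.
-4 ≠ 8, so there is no saddle point; optimal play is mixed.
Let the kicker play Low with probability p. Expected payoff against Left: 8p + (-10)(1−p) = 18p − 10; against Right: (-4)p + 11(1−p) = −15p + 11.
Setting these equal: 18p − 10 = −15p + 11 ⇒ 33p = 21 ⇒ p = 7/11, and the value is (18)·(7/11) − 10 = 16/11.
For the keeper: with q = P(Left), equating Low's and High's payoffs gives 12q − 4 = −21q + 11 ⇒ q = 5/11.

16/11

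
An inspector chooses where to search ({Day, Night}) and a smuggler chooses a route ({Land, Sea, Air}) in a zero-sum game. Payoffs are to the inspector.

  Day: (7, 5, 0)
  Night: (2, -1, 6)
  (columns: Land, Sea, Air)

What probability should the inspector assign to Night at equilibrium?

Row minima: Day → 0, Night → -1; maximin = 0.
Column maxima: Land → 7, Sea → 5, Air → 6; minimax = 5.
0 ≠ 5, so there is no saddle point; optimal play is mixed.
Land is strictly dominated by Sea (it gives the inspector strictly more in every row), so the smuggler never plays it.
On the remaining 2×2 (Day, Night vs Sea, Air):
Let the inspector play Day with probability p. Expected payoff against Sea: 5p + (-1)(1−p) = 6p − 1; against Air: 0p + 6(1−p) = −6p + 6.
Setting these equal: 6p − 1 = −6p + 6 ⇒ 12p = 7 ⇒ p = 7/12, and the value is (6)·(7/12) − 1 = 5/2.
For the smuggler: with q = P(Sea), equating Day's and Night's payoffs gives 5q = −7q + 6 ⇒ q = 1/2.

5/12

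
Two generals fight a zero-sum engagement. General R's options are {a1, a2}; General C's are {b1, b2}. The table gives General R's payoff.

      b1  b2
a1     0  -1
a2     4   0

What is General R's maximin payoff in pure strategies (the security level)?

0

Row minima: a1 → -1, a2 → 0.
The best of these is 0.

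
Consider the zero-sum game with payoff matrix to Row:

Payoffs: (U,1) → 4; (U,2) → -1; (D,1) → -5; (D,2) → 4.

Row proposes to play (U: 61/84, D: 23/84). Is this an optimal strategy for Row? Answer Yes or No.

No

Against 1 this mix gives (61/84)·4 + (23/84)·(-5) = 43/28.
Against 2 this mix gives (61/84)·(-1) + (23/84)·4 = 31/84.
Column will play 2, holding Row to 31/84. Shifting weight toward the row that does better against 2 would raise this floor (the equalizing mix achieves 11/14 against both 2 and 1), so the proposed strategy is not optimal.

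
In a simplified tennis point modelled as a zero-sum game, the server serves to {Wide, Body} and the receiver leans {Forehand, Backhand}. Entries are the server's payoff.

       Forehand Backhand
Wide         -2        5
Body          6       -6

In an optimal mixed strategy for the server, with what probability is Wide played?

Row minima: Wide → -2, Body → -6; maximin = -2.
Column maxima: Forehand → 6, Backhand → 5; minimax = 5.
-2 ≠ 5, so there is no saddle point; optimal play is mixed.
Let the server play Wide with probability p. Expected payoff against Forehand: (-2)p + 6(1−p) = −8p + 6; against Backhand: 5p + (-6)(1−p) = 11p − 6.
Setting these equal: −8p + 6 = 11p − 6 ⇒ −19p = -12 ⇒ p = 12/19, and the value is (-8)·(12/19) + 6 = 18/19.
For the receiver: with q = P(Forehand), equating Wide's and Body's payoffs gives −7q + 5 = 12q − 6 ⇒ q = 11/19.

12/19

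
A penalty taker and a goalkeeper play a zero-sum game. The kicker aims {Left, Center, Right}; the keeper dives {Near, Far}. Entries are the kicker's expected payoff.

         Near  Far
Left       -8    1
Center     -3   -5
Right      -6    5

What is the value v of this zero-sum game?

Row minima: Left → -8, Center → -5, Right → -6; maximin = -5.
Column maxima: Near → -3, Far → 5; minimax = -3.
-5 ≠ -3, so there is no saddle point; optimal play is mixed.
Left is strictly dominated by Right, so the kicker never plays it.
On the remaining 2×2 (Center, Right vs Near, Far):
Let the kicker play Center with probability p. Expected payoff against Near: (-3)p + (-6)(1−p) = 3p − 6; against Far: (-5)p + 5(1−p) = −10p + 5.
Setting these equal: 3p − 6 = −10p + 5 ⇒ 13p = 11 ⇒ p = 11/13, and the value is (3)·(11/13) − 6 = -45/13.
For the keeper: with q = P(Near), equating Center's and Right's payoffs gives 2q − 5 = −11q + 5 ⇒ q = 10/13.

-45/13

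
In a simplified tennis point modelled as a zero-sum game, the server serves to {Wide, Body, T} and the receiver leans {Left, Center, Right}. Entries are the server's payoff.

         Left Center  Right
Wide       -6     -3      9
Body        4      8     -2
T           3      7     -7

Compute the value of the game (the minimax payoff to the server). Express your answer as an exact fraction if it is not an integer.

8/7

Row minima: Wide → -6, Body → -2, T → -7; maximin = -2.
Column maxima: Left → 4, Center → 8, Right → 9; minimax = 4.
-2 ≠ 4, so there is no saddle point; optimal play is mixed.
T is strictly dominated by Body, so the server never plays it.
Center is strictly dominated by Left (it gives the server strictly more in every row), so the receiver never plays it.
On the remaining 2×2 (Wide, Body vs Left, Right):
Let the server play Wide with probability p. Expected payoff against Left: (-6)p + 4(1−p) = −10p + 4; against Right: 9p + (-2)(1−p) = 11p − 2.
Setting these equal: −10p + 4 = 11p − 2 ⇒ −21p = -6 ⇒ p = 2/7, and the value is (-10)·(2/7) + 4 = 8/7.
For the receiver: with q = P(Left), equating Wide's and Body's payoffs gives −15q + 9 = 6q − 2 ⇒ q = 11/21.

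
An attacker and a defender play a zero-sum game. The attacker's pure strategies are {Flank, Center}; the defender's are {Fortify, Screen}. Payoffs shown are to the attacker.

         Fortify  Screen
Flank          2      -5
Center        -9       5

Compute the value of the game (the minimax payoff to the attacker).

Row minima: Flank → -5, Center → -9; maximin = -5.
Column maxima: Fortify → 2, Screen → 5; minimax = 2.
-5 ≠ 2, so there is no saddle point; optimal play is mixed.
Let the attacker play Flank with probability p. Expected payoff against Fortify: 2p + (-9)(1−p) = 11p − 9; against Screen: (-5)p + 5(1−p) = −10p + 5.
Setting these equal: 11p − 9 = −10p + 5 ⇒ 21p = 14 ⇒ p = 2/3, and the value is (11)·(2/3) − 9 = -5/3.
For the defender: with q = P(Fortify), equating Flank's and Center's payoffs gives 7q − 5 = −14q + 5 ⇒ q = 10/21.

-5/3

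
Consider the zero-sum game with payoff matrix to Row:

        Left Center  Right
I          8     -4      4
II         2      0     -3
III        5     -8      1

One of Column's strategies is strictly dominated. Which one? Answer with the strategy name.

Left

Center holds Row's payoff strictly below Left in every row: -4 < 8, 0 < 2, -8 < 5.
So Left is strictly dominated for Column.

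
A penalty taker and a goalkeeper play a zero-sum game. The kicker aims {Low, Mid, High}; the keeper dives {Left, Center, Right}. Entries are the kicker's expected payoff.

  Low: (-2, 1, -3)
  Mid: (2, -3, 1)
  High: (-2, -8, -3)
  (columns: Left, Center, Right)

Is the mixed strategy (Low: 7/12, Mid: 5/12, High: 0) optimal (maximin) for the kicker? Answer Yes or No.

No

Against Left this mix gives (7/12)·(-2) + (5/12)·2 = -1/3.
Against Center this mix gives (7/12)·1 + (5/12)·(-3) = -2/3.
Against Right this mix gives (7/12)·(-3) + (5/12)·1 = -4/3.
The keeper will play Right, holding the kicker to -4/3. Shifting weight toward the row that does better against Right would raise this floor (the equalizing mix achieves -1 against both Right and Center), so the proposed strategy is not optimal.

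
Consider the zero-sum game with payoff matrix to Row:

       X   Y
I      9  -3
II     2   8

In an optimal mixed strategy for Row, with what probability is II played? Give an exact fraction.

2/3

Row minima: I → -3, II → 2; maximin = 2.
Column maxima: X → 9, Y → 8; minimax = 8.
2 ≠ 8, so there is no saddle point; optimal play is mixed.
Let Row play I with probability p. Expected payoff against X: 9p + 2(1−p) = 7p + 2; against Y: (-3)p + 8(1−p) = −11p + 8.
Setting these equal: 7p + 2 = −11p + 8 ⇒ 18p = 6 ⇒ p = 1/3, and the value is (7)·(1/3) + 2 = 13/3.
For Column: with q = P(X), equating I's and II's payoffs gives 12q − 3 = −6q + 8 ⇒ q = 11/18.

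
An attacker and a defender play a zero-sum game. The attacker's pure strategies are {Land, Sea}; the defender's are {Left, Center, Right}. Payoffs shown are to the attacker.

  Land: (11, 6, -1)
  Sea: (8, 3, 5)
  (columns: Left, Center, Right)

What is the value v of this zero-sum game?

11/3

Row minima: Land → -1, Sea → 3; maximin = 3.
Column maxima: Left → 11, Center → 6, Right → 5; minimax = 5.
3 ≠ 5, so there is no saddle point; optimal play is mixed.
Left is strictly dominated by Center (it gives the attacker strictly more in every row), so the defender never plays it.
On the remaining 2×2 (Land, Sea vs Center, Right):
Let the attacker play Land with probability p. Expected payoff against Center: 6p + 3(1−p) = 3p + 3; against Right: (-1)p + 5(1−p) = −6p + 5.
Setting these equal: 3p + 3 = −6p + 5 ⇒ 9p = 2 ⇒ p = 2/9, and the value is (3)·(2/9) + 3 = 11/3.
For the defender: with q = P(Center), equating Land's and Sea's payoffs gives 7q − 1 = −2q + 5 ⇒ q = 2/3.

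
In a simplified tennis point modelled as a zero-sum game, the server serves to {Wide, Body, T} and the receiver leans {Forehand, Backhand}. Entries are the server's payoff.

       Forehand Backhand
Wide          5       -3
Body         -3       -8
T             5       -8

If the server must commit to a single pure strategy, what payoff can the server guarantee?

-3

Row minima: Wide → -3, Body → -8, T → -8.
The best of these is -3.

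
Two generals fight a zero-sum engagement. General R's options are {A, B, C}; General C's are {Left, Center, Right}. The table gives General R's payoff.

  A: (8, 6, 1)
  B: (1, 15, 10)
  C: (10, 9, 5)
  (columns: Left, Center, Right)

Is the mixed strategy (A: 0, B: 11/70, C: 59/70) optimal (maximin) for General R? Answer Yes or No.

Against Left this mix gives (11/70)·1 + (59/70)·10 = 601/70.
Against Center this mix gives (11/70)·15 + (59/70)·9 = 348/35.
Against Right this mix gives (11/70)·10 + (59/70)·5 = 81/14.
General C will play Right, holding General R to 81/14. Shifting weight toward the row that does better against Right would raise this floor (the equalizing mix achieves 95/14 against both Right and Left), so the proposed strategy is not optimal.

No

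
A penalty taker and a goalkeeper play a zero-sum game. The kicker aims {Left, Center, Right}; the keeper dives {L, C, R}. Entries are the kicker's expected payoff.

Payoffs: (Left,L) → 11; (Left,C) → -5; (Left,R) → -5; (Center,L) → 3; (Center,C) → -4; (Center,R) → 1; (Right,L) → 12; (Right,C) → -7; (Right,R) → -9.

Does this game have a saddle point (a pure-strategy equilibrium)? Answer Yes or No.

Yes

Row minima: Left → -5, Center → -4, Right → -9; maximin = -4.
Column maxima: L → 12, C → -4, R → 1; minimax = -4.
maximin = minimax = -4, so a saddle point exists.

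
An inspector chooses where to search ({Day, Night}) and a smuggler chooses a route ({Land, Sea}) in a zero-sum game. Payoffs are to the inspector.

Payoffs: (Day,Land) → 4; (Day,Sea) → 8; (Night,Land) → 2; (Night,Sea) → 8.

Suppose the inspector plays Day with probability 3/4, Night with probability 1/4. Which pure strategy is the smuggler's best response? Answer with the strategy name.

Land

If the smuggler plays Land, the inspector's expected payoff is (3/4)·4 + (1/4)·2 = 7/2.
If the smuggler plays Sea, the inspector's expected payoff is (3/4)·8 + (1/4)·8 = 8.
The smuggler minimizes the inspector's payoff; the smallest is 7/2, so the best response is Land.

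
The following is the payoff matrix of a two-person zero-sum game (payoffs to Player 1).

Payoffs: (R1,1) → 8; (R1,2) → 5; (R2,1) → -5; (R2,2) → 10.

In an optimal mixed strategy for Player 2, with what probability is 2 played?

13/18

Row minima: R1 → 5, R2 → -5; maximin = 5.
Column maxima: 1 → 8, 2 → 10; minimax = 8.
5 ≠ 8, so there is no saddle point; optimal play is mixed.
Let Player 1 play R1 with probability p. Expected payoff against 1: 8p + (-5)(1−p) = 13p − 5; against 2: 5p + 10(1−p) = −5p + 10.
Setting these equal: 13p − 5 = −5p + 10 ⇒ 18p = 15 ⇒ p = 5/6, and the value is (13)·(5/6) − 5 = 35/6.
For Player 2: with q = P(1), equating R1's and R2's payoffs gives 3q + 5 = −15q + 10 ⇒ q = 5/18.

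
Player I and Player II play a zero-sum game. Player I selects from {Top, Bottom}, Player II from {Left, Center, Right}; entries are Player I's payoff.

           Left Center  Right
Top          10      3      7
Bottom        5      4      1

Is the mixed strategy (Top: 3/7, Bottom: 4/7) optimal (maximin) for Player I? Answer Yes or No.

Yes

Against Left this mix gives (3/7)·10 + (4/7)·5 = 50/7.
Against Center this mix gives (3/7)·3 + (4/7)·4 = 25/7.
Against Right this mix gives (3/7)·7 + (4/7)·1 = 25/7.
All of Player II's active replies (Center, Right) yield 25/7, and no column does worse for Player I. The mix makes Player II indifferent and guarantees 25/7, so it is optimal.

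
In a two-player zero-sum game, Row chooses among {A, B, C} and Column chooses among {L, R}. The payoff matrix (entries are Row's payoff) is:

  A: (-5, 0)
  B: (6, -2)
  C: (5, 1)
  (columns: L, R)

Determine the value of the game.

1

Row minima: A → -5, B → -2, C → 1; maximin = 1.
Column maxima: L → 6, R → 1; minimax = 1.
Since maximin = minimax = 1, there is a saddle point and the value is 1.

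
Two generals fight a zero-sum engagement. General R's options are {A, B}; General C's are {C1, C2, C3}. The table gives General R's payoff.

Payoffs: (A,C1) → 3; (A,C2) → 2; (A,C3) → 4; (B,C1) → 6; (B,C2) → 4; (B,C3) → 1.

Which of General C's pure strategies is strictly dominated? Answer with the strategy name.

C1

C2 holds General R's payoff strictly below C1 in every row: 2 < 3, 4 < 6.
So C1 is strictly dominated for General C.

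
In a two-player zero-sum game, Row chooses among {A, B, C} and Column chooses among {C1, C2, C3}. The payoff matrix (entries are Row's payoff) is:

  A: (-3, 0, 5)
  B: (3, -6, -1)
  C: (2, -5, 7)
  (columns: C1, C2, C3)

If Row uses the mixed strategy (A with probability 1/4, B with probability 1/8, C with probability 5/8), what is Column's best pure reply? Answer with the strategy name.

If Column plays C1, Row's expected payoff is (1/4)·(-3) + (1/8)·3 + (5/8)·2 = 7/8.
If Column plays C2, Row's expected payoff is (1/4)·0 + (1/8)·(-6) + (5/8)·(-5) = -31/8.
If Column plays C3, Row's expected payoff is (1/4)·5 + (1/8)·(-1) + (5/8)·7 = 11/2.
Column minimizes Row's payoff; the smallest is -31/8, so the best response is C2.

C2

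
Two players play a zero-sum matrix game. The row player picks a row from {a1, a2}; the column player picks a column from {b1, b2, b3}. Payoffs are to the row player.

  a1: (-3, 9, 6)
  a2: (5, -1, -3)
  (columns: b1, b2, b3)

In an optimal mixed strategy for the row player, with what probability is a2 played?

Row minima: a1 → -3, a2 → -3; maximin = -3.
Column maxima: b1 → 5, b2 → 9, b3 → 6; minimax = 5.
-3 ≠ 5, so there is no saddle point; optimal play is mixed.
b2 is strictly dominated by b3 (it gives the row player strictly more in every row), so the column player never plays it.
On the remaining 2×2 (a1, a2 vs b1, b3):
Let the row player play a1 with probability p. Expected payoff against b1: (-3)p + 5(1−p) = −8p + 5; against b3: 6p + (-3)(1−p) = 9p − 3.
Setting these equal: −8p + 5 = 9p − 3 ⇒ −17p = -8 ⇒ p = 8/17, and the value is (-8)·(8/17) + 5 = 21/17.
For the column player: with q = P(b1), equating a1's and a2's payoffs gives −9q + 6 = 8q − 3 ⇒ q = 9/17.

9/17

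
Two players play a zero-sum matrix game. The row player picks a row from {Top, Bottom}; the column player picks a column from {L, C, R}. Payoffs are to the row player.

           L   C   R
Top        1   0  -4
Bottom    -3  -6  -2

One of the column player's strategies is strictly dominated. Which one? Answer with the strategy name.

C holds the row player's payoff strictly below L in every row: 0 < 1, -6 < -3.
So L is strictly dominated for the column player.

L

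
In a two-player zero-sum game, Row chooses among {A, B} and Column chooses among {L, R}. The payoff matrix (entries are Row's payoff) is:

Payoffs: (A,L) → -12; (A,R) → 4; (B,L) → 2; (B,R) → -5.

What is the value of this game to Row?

Row minima: A → -12, B → -5; maximin = -5.
Column maxima: L → 2, R → 4; minimax = 2.
-5 ≠ 2, so there is no saddle point; optimal play is mixed.
Let Row play A with probability p. Expected payoff against L: (-12)p + 2(1−p) = −14p + 2; against R: 4p + (-5)(1−p) = 9p − 5.
Setting these equal: −14p + 2 = 9p − 5 ⇒ −23p = -7 ⇒ p = 7/23, and the value is (-14)·(7/23) + 2 = -52/23.
For Column: with q = P(L), equating A's and B's payoffs gives −16q + 4 = 7q − 5 ⇒ q = 9/23.

-52/23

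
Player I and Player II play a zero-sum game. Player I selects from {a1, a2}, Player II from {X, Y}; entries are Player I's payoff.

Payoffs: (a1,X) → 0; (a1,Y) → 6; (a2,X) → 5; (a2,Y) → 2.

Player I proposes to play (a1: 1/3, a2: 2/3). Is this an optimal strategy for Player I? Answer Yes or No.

Against X this mix gives (1/3)·0 + (2/3)·5 = 10/3.
Against Y this mix gives (1/3)·6 + (2/3)·2 = 10/3.
All of Player II's active replies (X, Y) yield 10/3, and no column does worse for Player I. The mix makes Player II indifferent and guarantees 10/3, so it is optimal.

Yes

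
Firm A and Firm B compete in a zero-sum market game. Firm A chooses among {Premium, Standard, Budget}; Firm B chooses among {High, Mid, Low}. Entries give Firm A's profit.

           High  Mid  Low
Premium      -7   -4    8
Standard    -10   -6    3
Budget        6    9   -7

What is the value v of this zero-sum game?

Row minima: Premium → -7, Standard → -10, Budget → -7; maximin = -7.
Column maxima: High → 6, Mid → 9, Low → 8; minimax = 6.
-7 ≠ 6, so there is no saddle point; optimal play is mixed.
Standard is strictly dominated by Premium, so Firm A never plays it.
Mid is strictly dominated by High (it gives Firm A strictly more in every row), so Firm B never plays it.
On the remaining 2×2 (Premium, Budget vs High, Low):
Let Firm A play Premium with probability p. Expected payoff against High: (-7)p + 6(1−p) = −13p + 6; against Low: 8p + (-7)(1−p) = 15p − 7.
Setting these equal: −13p + 6 = 15p − 7 ⇒ −28p = -13 ⇒ p = 13/28, and the value is (-13)·(13/28) + 6 = -1/28.
For Firm B: with q = P(High), equating Premium's and Budget's payoffs gives −15q + 8 = 13q − 7 ⇒ q = 15/28.

-1/28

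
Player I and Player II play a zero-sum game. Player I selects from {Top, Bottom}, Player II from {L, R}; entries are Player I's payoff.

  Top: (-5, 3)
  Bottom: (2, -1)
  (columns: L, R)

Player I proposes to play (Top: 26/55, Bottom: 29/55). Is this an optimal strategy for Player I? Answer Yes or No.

No

Against L this mix gives (26/55)·(-5) + (29/55)·2 = -72/55.
Against R this mix gives (26/55)·3 + (29/55)·(-1) = 49/55.
Player II will play L, holding Player I to -72/55. Shifting weight toward the row that does better against L would raise this floor (the equalizing mix achieves 1/11 against both L and R), so the proposed strategy is not optimal.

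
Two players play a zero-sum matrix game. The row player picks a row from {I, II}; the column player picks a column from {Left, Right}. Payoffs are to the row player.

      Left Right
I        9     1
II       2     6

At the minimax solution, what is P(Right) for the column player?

Row minima: I → 1, II → 2; maximin = 2.
Column maxima: Left → 9, Right → 6; minimax = 6.
2 ≠ 6, so there is no saddle point; optimal play is mixed.
Let the row player play I with probability p. Expected payoff against Left: 9p + 2(1−p) = 7p + 2; against Right: 1p + 6(1−p) = −5p + 6.
Setting these equal: 7p + 2 = −5p + 6 ⇒ 12p = 4 ⇒ p = 1/3, and the value is (7)·(1/3) + 2 = 13/3.
For the column player: with q = P(Left), equating I's and II's payoffs gives 8q + 1 = −4q + 6 ⇒ q = 5/12.

7/12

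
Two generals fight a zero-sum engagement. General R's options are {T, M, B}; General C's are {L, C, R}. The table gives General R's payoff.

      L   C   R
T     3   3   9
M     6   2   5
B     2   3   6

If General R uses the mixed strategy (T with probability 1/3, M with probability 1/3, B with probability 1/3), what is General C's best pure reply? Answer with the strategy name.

If General C plays L, General R's expected payoff is (1/3)·3 + (1/3)·6 + (1/3)·2 = 11/3.
If General C plays C, General R's expected payoff is (1/3)·3 + (1/3)·2 + (1/3)·3 = 8/3.
If General C plays R, General R's expected payoff is (1/3)·9 + (1/3)·5 + (1/3)·6 = 20/3.
General C minimizes General R's payoff; the smallest is 8/3, so the best response is C.

C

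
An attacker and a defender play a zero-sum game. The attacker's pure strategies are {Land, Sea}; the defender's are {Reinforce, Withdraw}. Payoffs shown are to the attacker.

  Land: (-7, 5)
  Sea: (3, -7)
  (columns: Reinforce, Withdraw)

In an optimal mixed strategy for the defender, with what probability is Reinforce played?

Row minima: Land → -7, Sea → -7; maximin = -7.
Column maxima: Reinforce → 3, Withdraw → 5; minimax = 3.
-7 ≠ 3, so there is no saddle point; optimal play is mixed.
Let the attacker play Land with probability p. Expected payoff against Reinforce: (-7)p + 3(1−p) = −10p + 3; against Withdraw: 5p + (-7)(1−p) = 12p − 7.
Setting these equal: −10p + 3 = 12p − 7 ⇒ −22p = -10 ⇒ p = 5/11, and the value is (-10)·(5/11) + 3 = -17/11.
For the defender: with q = P(Reinforce), equating Land's and Sea's payoffs gives −12q + 5 = 10q − 7 ⇒ q = 6/11.

6/11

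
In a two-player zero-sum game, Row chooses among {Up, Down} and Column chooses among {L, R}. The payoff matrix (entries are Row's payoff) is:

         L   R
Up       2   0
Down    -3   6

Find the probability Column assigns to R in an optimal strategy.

5/11

Row minima: Up → 0, Down → -3; maximin = 0.
Column maxima: L → 2, R → 6; minimax = 2.
0 ≠ 2, so there is no saddle point; optimal play is mixed.
Let Row play Up with probability p. Expected payoff against L: 2p + (-3)(1−p) = 5p − 3; against R: 0p + 6(1−p) = −6p + 6.
Setting these equal: 5p − 3 = −6p + 6 ⇒ 11p = 9 ⇒ p = 9/11, and the value is (5)·(9/11) − 3 = 12/11.
For Column: with q = P(L), equating Up's and Down's payoffs gives 2q = −9q + 6 ⇒ q = 6/11.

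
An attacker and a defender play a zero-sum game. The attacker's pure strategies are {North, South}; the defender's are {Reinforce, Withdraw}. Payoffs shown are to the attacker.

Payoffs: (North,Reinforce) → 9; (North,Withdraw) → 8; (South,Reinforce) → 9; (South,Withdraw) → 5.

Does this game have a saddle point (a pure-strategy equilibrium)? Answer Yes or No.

Yes

Row minima: North → 8, South → 5; maximin = 8.
Column maxima: Reinforce → 9, Withdraw → 8; minimax = 8.
maximin = minimax = 8, so a saddle point exists.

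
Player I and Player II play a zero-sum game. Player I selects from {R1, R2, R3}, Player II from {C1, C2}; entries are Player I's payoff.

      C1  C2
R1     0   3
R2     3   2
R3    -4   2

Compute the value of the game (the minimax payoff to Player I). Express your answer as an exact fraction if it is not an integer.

Row minima: R1 → 0, R2 → 2, R3 → -4; maximin = 2.
Column maxima: C1 → 3, C2 → 3; minimax = 3.
2 ≠ 3, so there is no saddle point; optimal play is mixed.
R3 is strictly dominated by R1, so Player I never plays it.
On the remaining 2×2 (R1, R2 vs C1, C2):
Let Player I play R1 with probability p. Expected payoff against C1: 0p + 3(1−p) = −3p + 3; against C2: 3p + 2(1−p) = p + 2.
Setting these equal: −3p + 3 = p + 2 ⇒ −4p = -1 ⇒ p = 1/4, and the value is (-3)·(1/4) + 3 = 9/4.
For Player II: with q = P(C1), equating R1's and R2's payoffs gives −3q + 3 = q + 2 ⇒ q = 1/4.

9/4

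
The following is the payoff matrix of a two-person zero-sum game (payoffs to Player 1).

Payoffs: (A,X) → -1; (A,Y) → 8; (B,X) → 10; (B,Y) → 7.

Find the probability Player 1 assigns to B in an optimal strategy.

3/4

Row minima: A → -1, B → 7; maximin = 7.
Column maxima: X → 10, Y → 8; minimax = 8.
7 ≠ 8, so there is no saddle point; optimal play is mixed.
Let Player 1 play A with probability p. Expected payoff against X: (-1)p + 10(1−p) = −11p + 10; against Y: 8p + 7(1−p) = p + 7.
Setting these equal: −11p + 10 = p + 7 ⇒ −12p = -3 ⇒ p = 1/4, and the value is (-11)·(1/4) + 10 = 29/4.
For Player 2: with q = P(X), equating A's and B's payoffs gives −9q + 8 = 3q + 7 ⇒ q = 1/12.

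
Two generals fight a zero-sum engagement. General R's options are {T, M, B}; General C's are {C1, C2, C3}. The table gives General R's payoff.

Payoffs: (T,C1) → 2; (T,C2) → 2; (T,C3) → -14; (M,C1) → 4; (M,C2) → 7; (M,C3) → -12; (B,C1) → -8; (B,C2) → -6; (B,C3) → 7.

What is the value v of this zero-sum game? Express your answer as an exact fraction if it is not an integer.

Row minima: T → -14, M → -12, B → -8; maximin = -8.
Column maxima: C1 → 4, C2 → 7, C3 → 7; minimax = 4.
-8 ≠ 4, so there is no saddle point; optimal play is mixed.
T is strictly dominated by M, so General R never plays it.
With T eliminated, C2 is strictly dominated by C1 (it gives General R strictly more in every remaining row), so General C never plays it.
On the remaining 2×2 (M, B vs C1, C3):
Let General R play M with probability p. Expected payoff against C1: 4p + (-8)(1−p) = 12p − 8; against C3: (-12)p + 7(1−p) = −19p + 7.
Setting these equal: 12p − 8 = −19p + 7 ⇒ 31p = 15 ⇒ p = 15/31, and the value is (12)·(15/31) − 8 = -68/31.
For General C: with q = P(C1), equating M's and B's payoffs gives 16q − 12 = −15q + 7 ⇒ q = 19/31.

-68/31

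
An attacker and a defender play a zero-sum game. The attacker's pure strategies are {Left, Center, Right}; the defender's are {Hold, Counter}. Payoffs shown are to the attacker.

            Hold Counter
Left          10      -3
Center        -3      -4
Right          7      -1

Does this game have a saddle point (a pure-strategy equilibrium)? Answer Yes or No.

Yes

Row minima: Left → -3, Center → -4, Right → -1; maximin = -1.
Column maxima: Hold → 10, Counter → -1; minimax = -1.
maximin = minimax = -1, so a saddle point exists.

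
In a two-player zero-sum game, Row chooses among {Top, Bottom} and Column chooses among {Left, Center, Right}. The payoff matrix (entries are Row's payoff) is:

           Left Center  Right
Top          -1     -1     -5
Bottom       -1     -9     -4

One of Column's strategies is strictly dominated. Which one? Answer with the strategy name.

Left

Right holds Row's payoff strictly below Left in every row: -5 < -1, -4 < -1.
So Left is strictly dominated for Column.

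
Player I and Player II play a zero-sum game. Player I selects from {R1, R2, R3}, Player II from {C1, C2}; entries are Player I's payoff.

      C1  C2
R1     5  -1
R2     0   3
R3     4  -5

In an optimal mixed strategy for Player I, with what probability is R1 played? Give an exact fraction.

1/3

Row minima: R1 → -1, R2 → 0, R3 → -5; maximin = 0.
Column maxima: C1 → 5, C2 → 3; minimax = 3.
0 ≠ 3, so there is no saddle point; optimal play is mixed.
R3 is strictly dominated by R1, so Player I never plays it.
On the remaining 2×2 (R1, R2 vs C1, C2):
Let Player I play R1 with probability p. Expected payoff against C1: 5p + 0(1−p) = 5p; against C2: (-1)p + 3(1−p) = −4p + 3.
Setting these equal: 5p = −4p + 3 ⇒ 9p = 3 ⇒ p = 1/3, and the value is (5)·(1/3) = 5/3.
For Player II: with q = P(C1), equating R1's and R2's payoffs gives 6q − 1 = −3q + 3 ⇒ q = 4/9.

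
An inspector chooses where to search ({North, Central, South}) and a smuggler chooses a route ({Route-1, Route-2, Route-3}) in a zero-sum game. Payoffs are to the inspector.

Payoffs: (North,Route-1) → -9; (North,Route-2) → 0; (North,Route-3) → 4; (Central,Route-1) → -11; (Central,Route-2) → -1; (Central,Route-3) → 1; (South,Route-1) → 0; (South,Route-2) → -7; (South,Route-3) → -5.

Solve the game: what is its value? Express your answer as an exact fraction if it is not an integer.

Row minima: North → -9, Central → -11, South → -7; maximin = -7.
Column maxima: Route-1 → 0, Route-2 → 0, Route-3 → 4; minimax = 0.
-7 ≠ 0, so there is no saddle point; optimal play is mixed.
Central is strictly dominated by North, so the inspector never plays it.
Route-3 is strictly dominated by Route-2 (it gives the inspector strictly more in every row), so the smuggler never plays it.
On the remaining 2×2 (North, South vs Route-1, Route-2):
Let the inspector play North with probability p. Expected payoff against Route-1: (-9)p + 0(1−p) = −9p; against Route-2: 0p + (-7)(1−p) = 7p − 7.
Setting these equal: −9p = 7p − 7 ⇒ −16p = -7 ⇒ p = 7/16, and the value is (-9)·(7/16) = -63/16.
For the smuggler: with q = P(Route-1), equating North's and South's payoffs gives −9q = 7q − 7 ⇒ q = 7/16.

-63/16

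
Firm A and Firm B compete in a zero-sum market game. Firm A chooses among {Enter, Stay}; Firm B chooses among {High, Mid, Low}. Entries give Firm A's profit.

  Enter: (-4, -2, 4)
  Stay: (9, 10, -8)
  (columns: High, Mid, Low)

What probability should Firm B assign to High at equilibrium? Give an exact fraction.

Row minima: Enter → -4, Stay → -8; maximin = -4.
Column maxima: High → 9, Mid → 10, Low → 4; minimax = 4.
-4 ≠ 4, so there is no saddle point; optimal play is mixed.
Mid is strictly dominated by High (it gives Firm A strictly more in every row), so Firm B never plays it.
On the remaining 2×2 (Enter, Stay vs High, Low):
Let Firm A play Enter with probability p. Expected payoff against High: (-4)p + 9(1−p) = −13p + 9; against Low: 4p + (-8)(1−p) = 12p − 8.
Setting these equal: −13p + 9 = 12p − 8 ⇒ −25p = -17 ⇒ p = 17/25, and the value is (-13)·(17/25) + 9 = 4/25.
For Firm B: with q = P(High), equating Enter's and Stay's payoffs gives −8q + 4 = 17q − 8 ⇒ q = 12/25.

12/25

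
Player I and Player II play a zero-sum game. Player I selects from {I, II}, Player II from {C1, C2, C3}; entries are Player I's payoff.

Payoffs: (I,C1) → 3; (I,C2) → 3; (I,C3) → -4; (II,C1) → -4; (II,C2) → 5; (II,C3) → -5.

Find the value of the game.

-4

Row minima: I → -4, II → -5; maximin = -4.
Column maxima: C1 → 3, C2 → 5, C3 → -4; minimax = -4.
Since maximin = minimax = -4, there is a saddle point and the value is -4.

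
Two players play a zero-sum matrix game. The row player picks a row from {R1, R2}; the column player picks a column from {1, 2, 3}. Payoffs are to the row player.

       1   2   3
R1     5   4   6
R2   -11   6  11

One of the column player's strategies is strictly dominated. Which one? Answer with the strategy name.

1 holds the row player's payoff strictly below 3 in every row: 5 < 6, -11 < 11.
So 3 is strictly dominated for the column player.

3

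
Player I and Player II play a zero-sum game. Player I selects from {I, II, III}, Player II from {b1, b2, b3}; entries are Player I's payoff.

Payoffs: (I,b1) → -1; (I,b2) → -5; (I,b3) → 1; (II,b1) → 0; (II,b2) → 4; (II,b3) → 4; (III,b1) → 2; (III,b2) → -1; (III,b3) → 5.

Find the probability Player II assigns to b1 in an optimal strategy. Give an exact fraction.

Row minima: I → -5, II → 0, III → -1; maximin = 0.
Column maxima: b1 → 2, b2 → 4, b3 → 5; minimax = 2.
0 ≠ 2, so there is no saddle point; optimal play is mixed.
I is strictly dominated by II, so Player I never plays it.
b3 is strictly dominated by b1 (it gives Player I strictly more in every row), so Player II never plays it.
On the remaining 2×2 (II, III vs b1, b2):
Let Player I play II with probability p. Expected payoff against b1: 0p + 2(1−p) = −2p + 2; against b2: 4p + (-1)(1−p) = 5p − 1.
Setting these equal: −2p + 2 = 5p − 1 ⇒ −7p = -3 ⇒ p = 3/7, and the value is (-2)·(3/7) + 2 = 8/7.
For Player II: with q = P(b1), equating II's and III's payoffs gives −4q + 4 = 3q − 1 ⇒ q = 5/7.

5/7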